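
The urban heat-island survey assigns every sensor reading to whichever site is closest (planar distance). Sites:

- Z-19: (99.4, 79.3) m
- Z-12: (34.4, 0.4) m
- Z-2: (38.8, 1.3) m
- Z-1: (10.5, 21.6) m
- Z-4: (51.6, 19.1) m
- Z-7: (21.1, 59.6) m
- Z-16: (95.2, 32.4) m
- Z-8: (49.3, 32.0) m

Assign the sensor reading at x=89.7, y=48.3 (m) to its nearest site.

Squared distances to each site:
Z-19: 1055.090; Z-12: 5352.500; Z-2: 4799.810; Z-1: 6985.530; Z-4: 2304.250; Z-7: 4833.650; Z-16: 283.060; Z-8: 1897.850.
Minimum at Z-16.

Z-16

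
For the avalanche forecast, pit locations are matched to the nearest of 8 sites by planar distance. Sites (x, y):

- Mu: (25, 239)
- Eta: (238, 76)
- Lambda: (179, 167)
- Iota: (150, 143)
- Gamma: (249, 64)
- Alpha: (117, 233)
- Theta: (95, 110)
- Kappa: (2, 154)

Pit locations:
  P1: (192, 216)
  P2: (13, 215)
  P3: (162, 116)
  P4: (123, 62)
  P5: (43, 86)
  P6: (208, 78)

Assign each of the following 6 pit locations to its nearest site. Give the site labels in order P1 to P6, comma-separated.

P1 → Lambda (d²=2570.00)
P2 → Mu (d²=720.00)
P3 → Iota (d²=873.00)
P4 → Theta (d²=3088.00)
P5 → Theta (d²=3280.00)
P6 → Eta (d²=904.00)

Lambda, Mu, Iota, Theta, Theta, Eta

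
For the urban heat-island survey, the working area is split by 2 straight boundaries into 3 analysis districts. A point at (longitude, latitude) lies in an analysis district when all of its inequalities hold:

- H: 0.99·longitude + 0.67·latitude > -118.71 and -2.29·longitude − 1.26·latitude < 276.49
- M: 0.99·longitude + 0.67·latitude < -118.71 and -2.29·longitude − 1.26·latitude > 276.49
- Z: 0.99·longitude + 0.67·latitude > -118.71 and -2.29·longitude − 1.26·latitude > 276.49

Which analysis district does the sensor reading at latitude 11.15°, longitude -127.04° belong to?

Z

0.99·-127.04 + 0.67·11.15 = -118.299, which is > -118.71
-2.29·-127.04 − 1.26·11.15 = 276.873, which is > 276.49
This sign pattern matches Z.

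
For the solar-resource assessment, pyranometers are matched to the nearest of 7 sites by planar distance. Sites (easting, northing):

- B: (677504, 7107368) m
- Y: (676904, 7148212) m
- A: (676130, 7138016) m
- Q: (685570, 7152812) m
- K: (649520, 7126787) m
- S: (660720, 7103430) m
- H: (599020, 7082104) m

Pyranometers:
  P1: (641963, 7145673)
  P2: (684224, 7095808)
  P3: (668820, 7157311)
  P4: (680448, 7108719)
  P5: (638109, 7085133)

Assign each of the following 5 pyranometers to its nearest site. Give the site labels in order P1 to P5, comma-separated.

K, B, Y, B, S

P1 → K (d²=413789245.00)
P2 → B (d²=178792000.00)
P3 → Y (d²=148142857.00)
P4 → B (d²=10492337.00)
P5 → S (d²=846037530.00)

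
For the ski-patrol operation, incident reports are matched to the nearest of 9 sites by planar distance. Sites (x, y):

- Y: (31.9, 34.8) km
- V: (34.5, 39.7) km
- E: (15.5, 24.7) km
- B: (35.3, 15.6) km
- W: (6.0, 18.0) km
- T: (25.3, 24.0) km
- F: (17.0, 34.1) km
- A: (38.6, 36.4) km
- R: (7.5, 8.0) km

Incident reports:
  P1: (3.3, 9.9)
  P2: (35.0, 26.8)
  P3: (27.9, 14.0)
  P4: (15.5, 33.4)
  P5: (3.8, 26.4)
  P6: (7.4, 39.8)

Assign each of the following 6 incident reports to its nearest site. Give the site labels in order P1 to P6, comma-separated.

R, Y, B, F, W, F

P1 → R (d²=21.25)
P2 → Y (d²=73.61)
P3 → B (d²=57.32)
P4 → F (d²=2.74)
P5 → W (d²=75.40)
P6 → F (d²=124.65)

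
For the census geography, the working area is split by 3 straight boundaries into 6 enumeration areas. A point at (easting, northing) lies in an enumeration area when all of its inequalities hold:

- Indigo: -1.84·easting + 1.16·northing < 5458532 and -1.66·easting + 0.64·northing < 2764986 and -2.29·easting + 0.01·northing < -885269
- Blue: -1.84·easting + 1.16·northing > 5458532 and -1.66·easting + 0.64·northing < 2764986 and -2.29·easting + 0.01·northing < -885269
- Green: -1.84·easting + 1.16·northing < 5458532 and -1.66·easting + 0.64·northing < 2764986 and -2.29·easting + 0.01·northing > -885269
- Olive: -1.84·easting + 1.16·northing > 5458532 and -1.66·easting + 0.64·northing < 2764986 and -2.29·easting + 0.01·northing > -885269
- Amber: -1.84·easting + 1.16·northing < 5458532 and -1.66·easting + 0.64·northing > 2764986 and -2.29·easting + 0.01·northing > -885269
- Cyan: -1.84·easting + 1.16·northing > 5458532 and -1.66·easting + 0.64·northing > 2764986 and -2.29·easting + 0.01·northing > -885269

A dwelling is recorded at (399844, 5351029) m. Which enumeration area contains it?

-1.84·399844 + 1.16·5351029 = 5471480.680, which is > 5458532
-1.66·399844 + 0.64·5351029 = 2760917.520, which is < 2764986
-2.29·399844 + 0.01·5351029 = -862132.470, which is > -885269
This sign pattern matches Olive.

Olive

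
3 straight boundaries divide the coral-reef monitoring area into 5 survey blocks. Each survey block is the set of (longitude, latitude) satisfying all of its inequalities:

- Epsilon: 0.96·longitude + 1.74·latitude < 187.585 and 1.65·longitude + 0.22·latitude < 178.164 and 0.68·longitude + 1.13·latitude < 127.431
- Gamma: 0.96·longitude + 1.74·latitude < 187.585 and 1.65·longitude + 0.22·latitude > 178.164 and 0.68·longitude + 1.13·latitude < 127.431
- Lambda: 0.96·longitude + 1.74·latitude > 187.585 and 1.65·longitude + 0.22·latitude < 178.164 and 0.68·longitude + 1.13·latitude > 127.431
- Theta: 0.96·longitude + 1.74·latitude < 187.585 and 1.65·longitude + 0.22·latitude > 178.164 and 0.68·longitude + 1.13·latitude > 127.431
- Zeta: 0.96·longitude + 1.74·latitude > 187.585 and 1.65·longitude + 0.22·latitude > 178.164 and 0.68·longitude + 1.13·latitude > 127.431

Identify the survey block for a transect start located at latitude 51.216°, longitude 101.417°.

0.96·101.417 + 1.74·51.216 = 186.476, which is < 187.585
1.65·101.417 + 0.22·51.216 = 178.606, which is > 178.164
0.68·101.417 + 1.13·51.216 = 126.838, which is < 127.431
This sign pattern matches Gamma.

Gamma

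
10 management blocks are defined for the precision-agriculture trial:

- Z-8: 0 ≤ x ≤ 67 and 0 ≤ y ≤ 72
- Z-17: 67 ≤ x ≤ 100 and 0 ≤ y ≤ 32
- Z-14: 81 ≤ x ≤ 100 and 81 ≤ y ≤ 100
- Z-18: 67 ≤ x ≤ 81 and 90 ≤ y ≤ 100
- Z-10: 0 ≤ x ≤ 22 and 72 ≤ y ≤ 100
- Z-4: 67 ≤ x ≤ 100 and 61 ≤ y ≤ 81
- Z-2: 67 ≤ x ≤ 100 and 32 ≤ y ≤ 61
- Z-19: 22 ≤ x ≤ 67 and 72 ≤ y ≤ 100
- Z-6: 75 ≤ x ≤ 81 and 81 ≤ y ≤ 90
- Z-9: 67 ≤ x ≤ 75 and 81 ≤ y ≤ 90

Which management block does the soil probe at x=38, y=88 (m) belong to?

Z-19

The point has x = 38 and y = 88.
Only Z-19 satisfies 22 ≤ x ≤ 67 and 72 ≤ y ≤ 100.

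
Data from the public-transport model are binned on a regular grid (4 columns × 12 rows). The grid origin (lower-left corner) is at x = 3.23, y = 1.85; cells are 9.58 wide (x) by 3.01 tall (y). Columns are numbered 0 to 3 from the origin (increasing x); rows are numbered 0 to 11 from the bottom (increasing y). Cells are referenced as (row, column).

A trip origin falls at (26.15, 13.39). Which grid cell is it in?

(3, 2)

Column index: ⌊(26.15 − 3.23) / 9.58⌋ = ⌊2.392⌋ = 2
Row offset from origin: ⌊(13.39 − 1.85) / 3.01⌋ = ⌊3.834⌋ = 3 → row 3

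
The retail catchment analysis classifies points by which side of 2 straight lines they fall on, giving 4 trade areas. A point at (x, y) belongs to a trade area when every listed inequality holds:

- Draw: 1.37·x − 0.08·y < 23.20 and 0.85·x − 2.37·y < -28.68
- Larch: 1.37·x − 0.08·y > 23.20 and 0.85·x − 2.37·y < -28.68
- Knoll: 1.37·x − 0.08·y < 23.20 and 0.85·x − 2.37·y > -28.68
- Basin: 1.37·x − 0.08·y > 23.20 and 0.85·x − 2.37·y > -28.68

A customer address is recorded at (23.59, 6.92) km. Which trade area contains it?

1.37·23.59 − 0.08·6.92 = 31.765, which is > 23.20
0.85·23.59 − 2.37·6.92 = 3.651, which is > -28.68
This sign pattern matches Basin.

Basin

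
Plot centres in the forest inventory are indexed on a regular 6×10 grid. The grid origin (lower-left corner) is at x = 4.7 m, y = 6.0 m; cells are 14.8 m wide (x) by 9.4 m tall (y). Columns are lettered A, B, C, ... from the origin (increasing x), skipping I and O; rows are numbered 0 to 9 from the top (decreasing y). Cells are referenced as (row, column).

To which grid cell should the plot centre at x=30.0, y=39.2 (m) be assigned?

Column index: ⌊(30.0 − 4.7) / 14.8⌋ = ⌊1.709⌋ = 1 → column B
Row offset from origin: ⌊(39.2 − 6.0) / 9.4⌋ = ⌊3.532⌋ = 3 → row 6 (counted from top)

(6, B)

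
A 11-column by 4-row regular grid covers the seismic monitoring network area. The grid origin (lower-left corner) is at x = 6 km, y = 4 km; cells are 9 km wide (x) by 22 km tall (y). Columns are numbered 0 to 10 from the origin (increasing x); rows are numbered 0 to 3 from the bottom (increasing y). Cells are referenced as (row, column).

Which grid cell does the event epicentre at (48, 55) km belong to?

Column index: ⌊(48 − 6) / 9⌋ = ⌊4.667⌋ = 4
Row offset from origin: ⌊(55 − 4) / 22⌋ = ⌊2.318⌋ = 2 → row 2

(2, 4)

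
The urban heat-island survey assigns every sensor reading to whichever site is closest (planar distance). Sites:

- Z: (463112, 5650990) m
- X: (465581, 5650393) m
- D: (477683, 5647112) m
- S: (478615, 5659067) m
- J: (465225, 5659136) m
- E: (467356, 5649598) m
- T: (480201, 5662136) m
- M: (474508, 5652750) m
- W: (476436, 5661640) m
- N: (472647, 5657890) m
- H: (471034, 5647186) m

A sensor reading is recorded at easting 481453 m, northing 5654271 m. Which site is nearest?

Squared distances to each site:
Z: 347157242.000; X: 266959268.000; D: 65464181.000; S: 31055860.000; J: 287016209.000; E: 220562338.000; T: 63425729.000; M: 50546466.000; W: 79472450.000; N: 90642797.000; H: 158752786.000.
Minimum at S.

S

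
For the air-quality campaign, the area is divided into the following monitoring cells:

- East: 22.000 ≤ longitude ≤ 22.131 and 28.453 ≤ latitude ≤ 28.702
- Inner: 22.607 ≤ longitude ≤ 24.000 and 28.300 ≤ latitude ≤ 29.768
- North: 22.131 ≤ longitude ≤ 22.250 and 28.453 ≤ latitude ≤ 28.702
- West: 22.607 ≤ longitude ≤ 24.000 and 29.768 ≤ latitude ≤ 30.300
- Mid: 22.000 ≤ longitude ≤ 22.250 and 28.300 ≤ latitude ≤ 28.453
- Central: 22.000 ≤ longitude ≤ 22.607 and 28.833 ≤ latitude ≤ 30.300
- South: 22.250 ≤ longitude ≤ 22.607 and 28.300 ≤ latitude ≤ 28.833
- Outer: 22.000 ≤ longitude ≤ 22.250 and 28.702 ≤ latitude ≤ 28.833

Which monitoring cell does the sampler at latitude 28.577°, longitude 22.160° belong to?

The point has longitude = 22.160 and latitude = 28.577.
Only North satisfies 22.131 ≤ longitude ≤ 22.250 and 28.453 ≤ latitude ≤ 28.702.

North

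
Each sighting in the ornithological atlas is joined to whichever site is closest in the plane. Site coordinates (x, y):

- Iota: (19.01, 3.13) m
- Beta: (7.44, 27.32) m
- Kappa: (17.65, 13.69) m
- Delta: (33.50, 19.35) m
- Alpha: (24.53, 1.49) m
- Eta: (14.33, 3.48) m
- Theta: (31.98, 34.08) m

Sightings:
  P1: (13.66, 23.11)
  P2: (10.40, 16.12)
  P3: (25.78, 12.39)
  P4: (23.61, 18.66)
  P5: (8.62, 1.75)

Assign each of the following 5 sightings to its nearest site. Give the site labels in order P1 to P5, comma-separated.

P1 → Beta (d²=56.41)
P2 → Kappa (d²=58.47)
P3 → Kappa (d²=67.79)
P4 → Kappa (d²=60.22)
P5 → Eta (d²=35.60)

Beta, Kappa, Kappa, Kappa, Eta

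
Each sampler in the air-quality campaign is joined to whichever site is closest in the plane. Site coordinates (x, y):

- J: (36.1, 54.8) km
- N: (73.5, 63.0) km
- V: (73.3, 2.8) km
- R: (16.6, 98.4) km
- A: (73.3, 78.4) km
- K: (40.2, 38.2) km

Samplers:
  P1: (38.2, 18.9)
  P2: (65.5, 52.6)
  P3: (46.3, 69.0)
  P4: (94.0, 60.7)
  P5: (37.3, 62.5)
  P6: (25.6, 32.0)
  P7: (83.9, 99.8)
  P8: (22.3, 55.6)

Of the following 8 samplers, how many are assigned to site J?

P1 → K
P2 → N
P3 → J
P4 → N
P5 → J
P6 → K
P7 → A
P8 → J
3 of the 8 go to J.

3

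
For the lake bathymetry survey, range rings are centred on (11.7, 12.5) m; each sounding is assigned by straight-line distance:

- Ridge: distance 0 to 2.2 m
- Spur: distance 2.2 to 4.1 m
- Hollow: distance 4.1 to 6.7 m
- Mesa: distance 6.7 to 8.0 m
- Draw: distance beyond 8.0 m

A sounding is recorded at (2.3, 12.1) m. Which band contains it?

Distance = √((2.3−11.7)² + (12.1−12.5)²) = √(88.360 + 0.160) = 9.409 m.
8.0 ≤ 9.409 < ∞ → Draw.

Draw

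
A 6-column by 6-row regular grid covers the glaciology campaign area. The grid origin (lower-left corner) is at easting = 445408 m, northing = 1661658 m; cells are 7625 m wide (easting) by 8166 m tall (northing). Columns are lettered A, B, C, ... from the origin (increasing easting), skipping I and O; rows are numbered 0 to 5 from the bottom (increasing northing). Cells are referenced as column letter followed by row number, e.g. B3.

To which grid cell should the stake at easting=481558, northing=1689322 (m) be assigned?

E3

Column index: ⌊(481558 − 445408) / 7625⌋ = ⌊4.741⌋ = 4 → column E
Row offset from origin: ⌊(1689322 − 1661658) / 8166⌋ = ⌊3.388⌋ = 3 → row 3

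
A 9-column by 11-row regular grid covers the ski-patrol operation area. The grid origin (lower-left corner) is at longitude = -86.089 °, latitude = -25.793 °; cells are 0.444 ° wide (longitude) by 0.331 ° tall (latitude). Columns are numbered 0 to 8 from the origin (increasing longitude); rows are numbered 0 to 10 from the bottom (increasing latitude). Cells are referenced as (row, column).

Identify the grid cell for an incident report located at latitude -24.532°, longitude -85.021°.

(3, 2)

Column index: ⌊(-85.021 − -86.089) / 0.444⌋ = ⌊2.405⌋ = 2
Row offset from origin: ⌊(-24.532 − -25.793) / 0.331⌋ = ⌊3.810⌋ = 3 → row 3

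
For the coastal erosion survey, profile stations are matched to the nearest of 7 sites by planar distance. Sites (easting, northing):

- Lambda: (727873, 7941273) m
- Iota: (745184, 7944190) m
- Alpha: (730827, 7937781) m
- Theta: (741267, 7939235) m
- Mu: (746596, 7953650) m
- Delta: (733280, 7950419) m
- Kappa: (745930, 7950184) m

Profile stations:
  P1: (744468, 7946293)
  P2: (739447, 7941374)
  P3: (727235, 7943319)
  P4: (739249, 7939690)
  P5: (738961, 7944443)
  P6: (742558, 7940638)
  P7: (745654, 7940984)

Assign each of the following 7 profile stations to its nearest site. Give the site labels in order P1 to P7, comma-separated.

P1 → Iota (d²=4935265.00)
P2 → Theta (d²=7887721.00)
P3 → Lambda (d²=4593160.00)
P4 → Theta (d²=4279349.00)
P5 → Theta (d²=32440900.00)
P6 → Theta (d²=3635090.00)
P7 → Iota (d²=10499336.00)

Iota, Theta, Lambda, Theta, Theta, Theta, Iota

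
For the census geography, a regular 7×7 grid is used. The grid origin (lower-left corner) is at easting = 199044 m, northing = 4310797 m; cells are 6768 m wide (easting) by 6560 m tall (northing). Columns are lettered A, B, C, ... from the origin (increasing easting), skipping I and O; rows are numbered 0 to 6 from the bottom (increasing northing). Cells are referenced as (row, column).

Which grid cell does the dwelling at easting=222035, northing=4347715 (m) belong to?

Column index: ⌊(222035 − 199044) / 6768⌋ = ⌊3.397⌋ = 3 → column D
Row offset from origin: ⌊(4347715 − 4310797) / 6560⌋ = ⌊5.628⌋ = 5 → row 5

(5, D)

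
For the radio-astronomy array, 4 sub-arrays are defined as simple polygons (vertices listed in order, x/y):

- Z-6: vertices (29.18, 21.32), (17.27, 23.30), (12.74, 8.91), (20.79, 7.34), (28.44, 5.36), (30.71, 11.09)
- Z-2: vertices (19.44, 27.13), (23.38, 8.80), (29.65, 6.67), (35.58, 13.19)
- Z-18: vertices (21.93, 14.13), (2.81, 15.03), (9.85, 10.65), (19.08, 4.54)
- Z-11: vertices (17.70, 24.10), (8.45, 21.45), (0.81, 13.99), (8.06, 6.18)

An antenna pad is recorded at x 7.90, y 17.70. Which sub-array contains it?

Z-11

Cast a ray rightward from (7.90, 17.70). For each polygon, the edges (by vertex number in listed order) whose endpoints lie on opposite sides of y = 17.70, where each meets that height, and whether that is right or left of the point:
Z-6: 2–3 at x≈15.507 (right), 6–1 at x≈29.721 (right) → 2 crossings.
Z-2: 1–2 at x≈21.467 (right), 4–1 at x≈30.358 (right) → 2 crossings.
Z-18: no edge straddles that height → 0 crossings.
Z-11: 2–3 at x≈4.610 (left), 4–1 at x≈14.257 (right) → 1 crossing.
Only Z-11 has an odd count, so the point is inside Z-11.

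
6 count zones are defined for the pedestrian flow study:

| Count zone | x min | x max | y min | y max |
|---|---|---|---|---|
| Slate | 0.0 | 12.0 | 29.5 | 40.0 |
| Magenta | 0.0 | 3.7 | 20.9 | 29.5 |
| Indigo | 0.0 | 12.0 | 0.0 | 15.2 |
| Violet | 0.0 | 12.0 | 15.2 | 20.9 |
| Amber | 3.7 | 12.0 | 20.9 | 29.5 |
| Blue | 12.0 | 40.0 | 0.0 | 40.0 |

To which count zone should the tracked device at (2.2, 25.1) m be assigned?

The point has x = 2.2 and y = 25.1.
Only Magenta satisfies 0.0 ≤ x ≤ 3.7 and 20.9 ≤ y ≤ 29.5.

Magenta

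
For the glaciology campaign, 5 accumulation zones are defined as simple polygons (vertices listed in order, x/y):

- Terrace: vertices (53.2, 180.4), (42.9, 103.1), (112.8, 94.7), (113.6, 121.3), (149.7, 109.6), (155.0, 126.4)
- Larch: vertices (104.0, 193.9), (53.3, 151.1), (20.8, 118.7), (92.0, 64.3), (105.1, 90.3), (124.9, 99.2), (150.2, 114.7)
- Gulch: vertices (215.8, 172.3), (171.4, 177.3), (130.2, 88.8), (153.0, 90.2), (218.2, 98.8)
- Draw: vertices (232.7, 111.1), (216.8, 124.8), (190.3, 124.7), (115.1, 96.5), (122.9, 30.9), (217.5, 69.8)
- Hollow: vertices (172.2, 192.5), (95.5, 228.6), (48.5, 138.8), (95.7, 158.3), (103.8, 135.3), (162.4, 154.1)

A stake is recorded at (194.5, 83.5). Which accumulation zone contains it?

Draw

Cast a ray rightward from (194.5, 83.5). For each polygon, the edges (by vertex number in listed order) whose endpoints lie on opposite sides of y = 83.5, where each meets that height, and whether that is right or left of the point:
Terrace: no edge straddles that height → 0 crossings.
Larch: 3–4 at x≈66.87 (left), 4–5 at x≈101.67 (left) → 0 crossings.
Gulch: no edge straddles that height → 0 crossings.
Draw: 4–5 at x≈116.65 (left), 6–1 at x≈222.54 (right) → 1 crossing.
Hollow: no edge straddles that height → 0 crossings.
Only Draw has an odd count, so the point is inside Draw.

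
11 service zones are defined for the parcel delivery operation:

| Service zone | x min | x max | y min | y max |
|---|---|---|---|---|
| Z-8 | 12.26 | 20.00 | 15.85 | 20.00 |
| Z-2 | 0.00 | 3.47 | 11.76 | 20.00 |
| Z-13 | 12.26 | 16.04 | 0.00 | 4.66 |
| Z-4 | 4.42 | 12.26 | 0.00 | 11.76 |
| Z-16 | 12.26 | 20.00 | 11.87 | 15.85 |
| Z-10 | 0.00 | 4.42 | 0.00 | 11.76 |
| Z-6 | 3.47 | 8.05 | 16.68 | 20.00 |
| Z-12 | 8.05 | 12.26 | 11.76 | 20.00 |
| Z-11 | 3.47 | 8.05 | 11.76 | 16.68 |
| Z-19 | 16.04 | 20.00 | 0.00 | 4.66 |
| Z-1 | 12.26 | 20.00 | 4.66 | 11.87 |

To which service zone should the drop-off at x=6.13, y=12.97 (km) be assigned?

Z-11

The point has x = 6.13 and y = 12.97.
Only Z-11 satisfies 3.47 ≤ x ≤ 8.05 and 11.76 ≤ y ≤ 16.68.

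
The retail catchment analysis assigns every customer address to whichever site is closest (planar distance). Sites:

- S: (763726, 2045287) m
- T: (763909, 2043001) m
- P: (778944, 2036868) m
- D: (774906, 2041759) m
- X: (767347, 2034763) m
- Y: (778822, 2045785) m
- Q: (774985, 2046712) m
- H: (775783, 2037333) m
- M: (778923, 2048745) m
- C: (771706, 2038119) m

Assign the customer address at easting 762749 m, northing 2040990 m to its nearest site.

Squared distances to each site:
S: 19418738.000; T: 5389721.000; P: 279268909.000; D: 148384010.000; X: 59917133.000; Y: 281333354.000; Q: 182460980.000; H: 183258805.000; M: 321738301.000; C: 88470490.000.
Minimum at T.

T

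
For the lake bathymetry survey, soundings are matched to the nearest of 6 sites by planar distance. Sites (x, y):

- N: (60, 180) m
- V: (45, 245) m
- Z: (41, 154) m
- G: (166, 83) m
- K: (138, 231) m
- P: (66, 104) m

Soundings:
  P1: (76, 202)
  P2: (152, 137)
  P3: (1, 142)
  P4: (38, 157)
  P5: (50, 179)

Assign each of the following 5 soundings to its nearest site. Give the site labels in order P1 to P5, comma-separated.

P1 → N (d²=740.00)
P2 → G (d²=3112.00)
P3 → Z (d²=1744.00)
P4 → Z (d²=18.00)
P5 → N (d²=101.00)

N, G, Z, Z, N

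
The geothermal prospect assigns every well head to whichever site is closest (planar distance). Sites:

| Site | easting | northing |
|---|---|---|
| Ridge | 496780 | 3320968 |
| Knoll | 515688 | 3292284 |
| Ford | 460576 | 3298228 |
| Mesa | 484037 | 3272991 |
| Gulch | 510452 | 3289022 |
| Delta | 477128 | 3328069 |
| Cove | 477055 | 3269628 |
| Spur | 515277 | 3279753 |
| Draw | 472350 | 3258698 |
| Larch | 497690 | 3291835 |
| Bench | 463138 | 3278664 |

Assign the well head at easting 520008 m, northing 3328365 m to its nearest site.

Squared distances to each site:
Ridge: 594255593.000; Knoll: 1320500961.000; Ford: 4440401393.000; Mesa: 4360192717.000; Gulch: 1639188785.000; Delta: 1838782016.000; Cove: 5294995378.000; Spur: 2385508905.000; Draw: 7124775853.000; Larch: 1832534024.000; Bench: 5704386301.000.
Minimum at Ridge.

Ridge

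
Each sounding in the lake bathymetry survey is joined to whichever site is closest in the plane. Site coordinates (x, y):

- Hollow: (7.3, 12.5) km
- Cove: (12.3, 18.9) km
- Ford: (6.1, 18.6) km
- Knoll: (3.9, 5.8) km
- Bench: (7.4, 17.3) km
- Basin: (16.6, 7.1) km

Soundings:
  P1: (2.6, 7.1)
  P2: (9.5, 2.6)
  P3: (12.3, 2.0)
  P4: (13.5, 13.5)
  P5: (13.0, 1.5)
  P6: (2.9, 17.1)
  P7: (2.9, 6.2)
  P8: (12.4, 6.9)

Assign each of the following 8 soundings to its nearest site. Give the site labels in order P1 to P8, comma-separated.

P1 → Knoll (d²=3.38)
P2 → Knoll (d²=41.60)
P3 → Basin (d²=44.50)
P4 → Cove (d²=30.60)
P5 → Basin (d²=44.32)
P6 → Ford (d²=12.49)
P7 → Knoll (d²=1.16)
P8 → Basin (d²=17.68)

Knoll, Knoll, Basin, Cove, Basin, Ford, Knoll, Basin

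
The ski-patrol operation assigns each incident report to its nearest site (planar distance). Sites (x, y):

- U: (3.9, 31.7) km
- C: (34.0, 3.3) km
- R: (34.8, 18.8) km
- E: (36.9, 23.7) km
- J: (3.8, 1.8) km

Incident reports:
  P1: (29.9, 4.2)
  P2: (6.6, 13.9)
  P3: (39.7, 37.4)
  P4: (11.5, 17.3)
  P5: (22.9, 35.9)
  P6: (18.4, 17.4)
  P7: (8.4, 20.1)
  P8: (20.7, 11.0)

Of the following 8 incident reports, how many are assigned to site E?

2

P1 → C
P2 → J
P3 → E
P4 → U
P5 → E
P6 → R
P7 → U
P8 → C
2 of the 8 go to E.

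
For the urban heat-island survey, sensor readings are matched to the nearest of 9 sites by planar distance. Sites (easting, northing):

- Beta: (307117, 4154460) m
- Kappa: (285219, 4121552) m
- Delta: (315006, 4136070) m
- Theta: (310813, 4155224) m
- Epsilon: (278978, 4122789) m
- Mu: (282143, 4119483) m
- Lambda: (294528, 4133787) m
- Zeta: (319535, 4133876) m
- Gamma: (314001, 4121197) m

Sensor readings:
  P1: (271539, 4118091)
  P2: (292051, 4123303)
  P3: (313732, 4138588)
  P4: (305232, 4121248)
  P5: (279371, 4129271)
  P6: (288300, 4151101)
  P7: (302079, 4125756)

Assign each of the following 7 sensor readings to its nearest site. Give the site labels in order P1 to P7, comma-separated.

P1 → Epsilon (d²=77409925.00)
P2 → Kappa (d²=49742225.00)
P3 → Delta (d²=7963400.00)
P4 → Gamma (d²=76897962.00)
P5 → Epsilon (d²=42170773.00)
P6 → Lambda (d²=338562580.00)
P7 → Lambda (d²=121514562.00)

Epsilon, Kappa, Delta, Gamma, Epsilon, Lambda, Lambda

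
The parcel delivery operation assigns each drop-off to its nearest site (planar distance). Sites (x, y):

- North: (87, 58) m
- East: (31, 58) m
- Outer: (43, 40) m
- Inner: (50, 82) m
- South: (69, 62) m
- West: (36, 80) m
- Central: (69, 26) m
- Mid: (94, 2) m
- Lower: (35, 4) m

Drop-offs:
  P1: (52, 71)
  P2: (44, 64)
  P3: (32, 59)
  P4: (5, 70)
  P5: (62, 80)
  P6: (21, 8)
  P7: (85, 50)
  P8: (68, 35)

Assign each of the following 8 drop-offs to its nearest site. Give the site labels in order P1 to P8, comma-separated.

P1 → Inner (d²=125.00)
P2 → East (d²=205.00)
P3 → East (d²=2.00)
P4 → East (d²=820.00)
P5 → Inner (d²=148.00)
P6 → Lower (d²=212.00)
P7 → North (d²=68.00)
P8 → Central (d²=82.00)

Inner, East, East, East, Inner, Lower, North, Central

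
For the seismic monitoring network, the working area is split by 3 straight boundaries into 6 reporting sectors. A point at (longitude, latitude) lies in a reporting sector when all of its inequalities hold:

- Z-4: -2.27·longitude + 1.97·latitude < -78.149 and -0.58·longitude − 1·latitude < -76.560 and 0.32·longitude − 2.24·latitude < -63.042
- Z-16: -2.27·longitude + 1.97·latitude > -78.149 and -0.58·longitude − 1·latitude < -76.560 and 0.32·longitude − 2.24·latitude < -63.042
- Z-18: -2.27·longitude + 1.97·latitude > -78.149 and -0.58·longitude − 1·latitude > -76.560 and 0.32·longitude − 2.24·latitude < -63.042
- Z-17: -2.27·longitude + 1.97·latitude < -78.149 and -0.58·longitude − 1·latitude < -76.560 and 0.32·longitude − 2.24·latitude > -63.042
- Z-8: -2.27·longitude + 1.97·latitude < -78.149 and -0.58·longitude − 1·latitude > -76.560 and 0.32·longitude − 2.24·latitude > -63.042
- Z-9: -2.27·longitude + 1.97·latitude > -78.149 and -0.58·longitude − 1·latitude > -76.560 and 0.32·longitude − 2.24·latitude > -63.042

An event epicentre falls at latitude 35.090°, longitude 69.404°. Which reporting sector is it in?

Z-8

-2.27·69.404 + 1.97·35.090 = -88.420, which is < -78.149
-0.58·69.404 − 1·35.090 = -75.344, which is > -76.560
0.32·69.404 − 2.24·35.090 = -56.392, which is > -63.042
This sign pattern matches Z-8.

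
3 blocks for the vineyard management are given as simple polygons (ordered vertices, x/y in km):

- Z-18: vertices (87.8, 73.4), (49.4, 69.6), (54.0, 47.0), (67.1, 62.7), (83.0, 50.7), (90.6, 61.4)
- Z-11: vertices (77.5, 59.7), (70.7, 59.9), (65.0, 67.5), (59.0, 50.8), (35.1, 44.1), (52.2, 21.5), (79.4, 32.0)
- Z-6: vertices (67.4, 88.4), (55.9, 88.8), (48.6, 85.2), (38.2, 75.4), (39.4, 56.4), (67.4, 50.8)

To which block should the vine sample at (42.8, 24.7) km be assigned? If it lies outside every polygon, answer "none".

none

Cast a ray rightward from (42.8, 24.7). For each polygon, the edges (by vertex number in listed order) whose endpoints lie on opposite sides of y = 24.7, where each meets that height, and whether that is right or left of the point:
Z-18: no edge straddles that height → 0 crossings.
Z-11: 5–6 at x≈49.78 (right), 6–7 at x≈60.49 (right) → 2 crossings.
Z-6: no edge straddles that height → 0 crossings.
All counts are even, so the point lies outside every listed polygon.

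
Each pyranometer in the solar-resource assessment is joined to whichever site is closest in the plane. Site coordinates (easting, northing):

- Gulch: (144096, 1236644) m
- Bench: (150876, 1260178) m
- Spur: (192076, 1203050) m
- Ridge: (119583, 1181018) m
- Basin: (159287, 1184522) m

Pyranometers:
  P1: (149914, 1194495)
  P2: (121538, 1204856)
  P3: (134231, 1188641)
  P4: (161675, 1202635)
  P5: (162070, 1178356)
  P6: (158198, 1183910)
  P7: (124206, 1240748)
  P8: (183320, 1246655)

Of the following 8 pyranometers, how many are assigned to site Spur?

0

P1 → Basin
P2 → Ridge
P3 → Ridge
P4 → Basin
P5 → Basin
P6 → Basin
P7 → Gulch
P8 → Bench
0 of the 8 go to Spur.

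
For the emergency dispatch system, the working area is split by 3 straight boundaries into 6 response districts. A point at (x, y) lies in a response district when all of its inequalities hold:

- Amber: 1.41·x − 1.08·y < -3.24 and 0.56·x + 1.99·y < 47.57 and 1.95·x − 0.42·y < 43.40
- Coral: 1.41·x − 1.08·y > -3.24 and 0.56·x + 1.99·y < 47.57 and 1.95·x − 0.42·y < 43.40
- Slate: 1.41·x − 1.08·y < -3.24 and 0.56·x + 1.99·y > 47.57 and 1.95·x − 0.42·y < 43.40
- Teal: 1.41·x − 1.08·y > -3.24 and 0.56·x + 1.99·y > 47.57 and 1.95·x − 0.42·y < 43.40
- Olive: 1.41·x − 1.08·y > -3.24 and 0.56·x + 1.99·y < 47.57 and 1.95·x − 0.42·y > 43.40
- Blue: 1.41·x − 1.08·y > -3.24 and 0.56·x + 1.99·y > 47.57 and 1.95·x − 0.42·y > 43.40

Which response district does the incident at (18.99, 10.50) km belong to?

Coral

1.41·18.99 − 1.08·10.50 = 15.436, which is > -3.24
0.56·18.99 + 1.99·10.50 = 31.529, which is < 47.57
1.95·18.99 − 0.42·10.50 = 32.620, which is < 43.40
This sign pattern matches Coral.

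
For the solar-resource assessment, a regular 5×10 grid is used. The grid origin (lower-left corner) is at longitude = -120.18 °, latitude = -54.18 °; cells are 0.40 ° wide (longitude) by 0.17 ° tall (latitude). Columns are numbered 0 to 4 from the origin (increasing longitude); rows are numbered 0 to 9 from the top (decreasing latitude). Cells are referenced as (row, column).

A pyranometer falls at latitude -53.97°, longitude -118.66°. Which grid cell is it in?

Column index: ⌊(-118.66 − -120.18) / 0.40⌋ = ⌊3.800⌋ = 3
Row offset from origin: ⌊(-53.97 − -54.18) / 0.17⌋ = ⌊1.235⌋ = 1 → row 8 (counted from top)

(8, 3)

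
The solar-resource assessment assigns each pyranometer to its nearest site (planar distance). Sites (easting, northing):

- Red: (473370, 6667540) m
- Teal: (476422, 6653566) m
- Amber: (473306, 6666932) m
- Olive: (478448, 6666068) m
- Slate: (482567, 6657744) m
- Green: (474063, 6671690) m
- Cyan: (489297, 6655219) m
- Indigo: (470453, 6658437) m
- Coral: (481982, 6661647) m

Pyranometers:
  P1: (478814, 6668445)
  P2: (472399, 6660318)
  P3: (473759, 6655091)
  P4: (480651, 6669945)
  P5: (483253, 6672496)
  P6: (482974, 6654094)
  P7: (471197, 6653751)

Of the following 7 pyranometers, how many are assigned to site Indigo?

2

P1 → Olive
P2 → Indigo
P3 → Teal
P4 → Olive
P5 → Olive
P6 → Slate
P7 → Indigo
2 of the 7 go to Indigo.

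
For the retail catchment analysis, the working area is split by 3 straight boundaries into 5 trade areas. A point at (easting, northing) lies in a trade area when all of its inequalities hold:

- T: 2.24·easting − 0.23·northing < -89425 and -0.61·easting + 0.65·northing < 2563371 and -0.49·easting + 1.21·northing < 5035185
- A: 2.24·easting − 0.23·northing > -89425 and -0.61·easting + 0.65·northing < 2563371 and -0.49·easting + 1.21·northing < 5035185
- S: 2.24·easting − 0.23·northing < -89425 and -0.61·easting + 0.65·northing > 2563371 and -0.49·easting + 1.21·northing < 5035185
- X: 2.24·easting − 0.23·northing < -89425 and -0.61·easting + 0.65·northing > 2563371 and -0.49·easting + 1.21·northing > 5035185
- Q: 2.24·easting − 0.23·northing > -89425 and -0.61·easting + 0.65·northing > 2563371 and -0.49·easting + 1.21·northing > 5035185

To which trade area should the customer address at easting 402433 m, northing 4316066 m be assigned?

2.24·402433 − 0.23·4316066 = -91245.260, which is < -89425
-0.61·402433 + 0.65·4316066 = 2559958.770, which is < 2563371
-0.49·402433 + 1.21·4316066 = 5025247.690, which is < 5035185
This sign pattern matches T.

T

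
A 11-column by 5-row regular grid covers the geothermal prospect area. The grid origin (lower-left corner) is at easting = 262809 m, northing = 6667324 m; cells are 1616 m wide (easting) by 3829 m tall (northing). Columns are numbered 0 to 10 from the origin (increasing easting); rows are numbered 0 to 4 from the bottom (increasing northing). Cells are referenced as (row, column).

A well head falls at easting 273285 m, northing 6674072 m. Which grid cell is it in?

Column index: ⌊(273285 − 262809) / 1616⌋ = ⌊6.483⌋ = 6
Row offset from origin: ⌊(6674072 − 6667324) / 3829⌋ = ⌊1.762⌋ = 1 → row 1

(1, 6)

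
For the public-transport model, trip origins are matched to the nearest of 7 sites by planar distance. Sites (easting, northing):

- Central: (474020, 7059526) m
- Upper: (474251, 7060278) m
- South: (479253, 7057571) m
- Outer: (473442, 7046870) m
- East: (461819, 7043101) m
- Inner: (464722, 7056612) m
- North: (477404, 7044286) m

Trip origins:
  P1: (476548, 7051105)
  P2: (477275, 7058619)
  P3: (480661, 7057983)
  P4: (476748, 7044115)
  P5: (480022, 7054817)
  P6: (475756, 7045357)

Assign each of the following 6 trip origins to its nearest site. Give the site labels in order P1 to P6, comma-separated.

P1 → Outer (d²=27582461.00)
P2 → South (d²=5010788.00)
P3 → South (d²=2152208.00)
P4 → North (d²=459577.00)
P5 → South (d²=8175877.00)
P6 → North (d²=3862945.00)

Outer, South, South, North, South, North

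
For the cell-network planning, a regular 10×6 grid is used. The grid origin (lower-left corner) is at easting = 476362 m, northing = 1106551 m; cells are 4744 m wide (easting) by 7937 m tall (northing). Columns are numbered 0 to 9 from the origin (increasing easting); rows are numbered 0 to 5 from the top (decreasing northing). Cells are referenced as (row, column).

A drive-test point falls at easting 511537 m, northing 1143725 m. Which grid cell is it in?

(1, 7)

Column index: ⌊(511537 − 476362) / 4744⌋ = ⌊7.415⌋ = 7
Row offset from origin: ⌊(1143725 − 1106551) / 7937⌋ = ⌊4.684⌋ = 4 → row 1 (counted from top)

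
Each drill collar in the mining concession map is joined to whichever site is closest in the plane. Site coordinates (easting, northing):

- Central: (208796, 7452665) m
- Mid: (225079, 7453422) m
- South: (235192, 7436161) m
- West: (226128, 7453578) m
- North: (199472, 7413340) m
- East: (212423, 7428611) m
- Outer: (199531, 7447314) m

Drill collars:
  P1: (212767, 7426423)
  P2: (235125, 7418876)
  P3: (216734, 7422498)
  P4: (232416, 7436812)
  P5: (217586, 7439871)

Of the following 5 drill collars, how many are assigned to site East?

3

P1 → East
P2 → South
P3 → East
P4 → South
P5 → East
3 of the 5 go to East.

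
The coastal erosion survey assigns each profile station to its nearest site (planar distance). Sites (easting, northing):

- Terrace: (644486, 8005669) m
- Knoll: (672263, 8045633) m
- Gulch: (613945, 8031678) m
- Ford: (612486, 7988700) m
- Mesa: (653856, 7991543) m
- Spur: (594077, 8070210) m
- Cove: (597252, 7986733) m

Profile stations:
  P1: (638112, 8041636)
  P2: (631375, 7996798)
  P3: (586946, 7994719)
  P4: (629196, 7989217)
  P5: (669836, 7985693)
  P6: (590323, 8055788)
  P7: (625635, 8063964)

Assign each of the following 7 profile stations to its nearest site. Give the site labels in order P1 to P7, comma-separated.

Gulch, Terrace, Cove, Ford, Mesa, Spur, Spur

P1 → Gulch (d²=683205653.00)
P2 → Terrace (d²=250592962.00)
P3 → Cove (d²=169989832.00)
P4 → Ford (d²=279491389.00)
P5 → Mesa (d²=289582900.00)
P6 → Spur (d²=222086600.00)
P7 → Spur (d²=1034919880.00)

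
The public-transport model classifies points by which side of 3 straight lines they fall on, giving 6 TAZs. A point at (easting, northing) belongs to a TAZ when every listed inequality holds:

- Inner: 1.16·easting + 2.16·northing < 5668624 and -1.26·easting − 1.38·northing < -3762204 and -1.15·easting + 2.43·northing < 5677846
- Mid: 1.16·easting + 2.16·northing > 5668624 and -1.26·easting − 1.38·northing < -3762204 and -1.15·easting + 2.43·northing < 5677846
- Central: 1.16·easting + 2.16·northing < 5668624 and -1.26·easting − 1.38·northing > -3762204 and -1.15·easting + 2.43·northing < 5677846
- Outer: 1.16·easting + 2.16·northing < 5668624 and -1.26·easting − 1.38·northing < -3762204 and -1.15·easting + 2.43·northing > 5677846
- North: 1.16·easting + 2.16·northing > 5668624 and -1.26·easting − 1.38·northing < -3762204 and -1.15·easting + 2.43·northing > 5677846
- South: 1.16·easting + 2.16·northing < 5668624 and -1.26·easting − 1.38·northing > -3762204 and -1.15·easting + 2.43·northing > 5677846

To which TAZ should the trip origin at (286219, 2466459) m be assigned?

Inner

1.16·286219 + 2.16·2466459 = 5659565.480, which is < 5668624
-1.26·286219 − 1.38·2466459 = -3764349.360, which is < -3762204
-1.15·286219 + 2.43·2466459 = 5664343.520, which is < 5677846
This sign pattern matches Inner.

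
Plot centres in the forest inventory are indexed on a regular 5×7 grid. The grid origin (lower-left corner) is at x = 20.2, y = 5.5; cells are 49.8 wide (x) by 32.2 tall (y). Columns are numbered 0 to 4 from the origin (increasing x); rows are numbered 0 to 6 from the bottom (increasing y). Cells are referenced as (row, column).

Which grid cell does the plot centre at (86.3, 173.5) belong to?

Column index: ⌊(86.3 − 20.2) / 49.8⌋ = ⌊1.327⌋ = 1
Row offset from origin: ⌊(173.5 − 5.5) / 32.2⌋ = ⌊5.217⌋ = 5 → row 5

(5, 1)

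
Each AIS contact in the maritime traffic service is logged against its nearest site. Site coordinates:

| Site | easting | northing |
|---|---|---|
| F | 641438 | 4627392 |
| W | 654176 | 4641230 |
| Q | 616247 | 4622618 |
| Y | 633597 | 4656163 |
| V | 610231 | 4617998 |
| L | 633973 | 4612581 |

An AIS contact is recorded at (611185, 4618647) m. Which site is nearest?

Squared distances to each site:
F: 991719034.000; W: 2358217970.000; Q: 41392685.000; Y: 1909748000.000; V: 1331317.000; L: 556089300.000.
Minimum at V.

V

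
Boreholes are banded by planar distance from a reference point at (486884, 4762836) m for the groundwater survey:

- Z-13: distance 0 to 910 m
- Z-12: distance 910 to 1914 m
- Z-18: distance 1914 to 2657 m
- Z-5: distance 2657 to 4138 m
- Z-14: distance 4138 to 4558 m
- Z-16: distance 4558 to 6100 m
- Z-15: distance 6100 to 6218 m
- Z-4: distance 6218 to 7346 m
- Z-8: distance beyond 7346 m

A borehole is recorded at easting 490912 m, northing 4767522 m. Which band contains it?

Z-15

Distance = √((490912−486884)² + (4767522−4762836)²) = √(16224784.000 + 21958596.000) = 6179.270 m.
6100 ≤ 6179.270 < 6218 → Z-15.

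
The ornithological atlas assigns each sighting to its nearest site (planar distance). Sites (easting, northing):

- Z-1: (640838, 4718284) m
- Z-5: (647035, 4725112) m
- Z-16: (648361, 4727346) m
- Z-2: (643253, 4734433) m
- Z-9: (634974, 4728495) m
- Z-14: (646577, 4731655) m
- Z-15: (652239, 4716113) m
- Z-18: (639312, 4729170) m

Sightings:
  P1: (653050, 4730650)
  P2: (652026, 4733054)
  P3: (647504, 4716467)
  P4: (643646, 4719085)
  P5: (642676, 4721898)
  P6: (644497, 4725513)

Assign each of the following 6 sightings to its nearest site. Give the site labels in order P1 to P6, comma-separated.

P1 → Z-16 (d²=32903137.00)
P2 → Z-14 (d²=31648802.00)
P3 → Z-15 (d²=22545541.00)
P4 → Z-1 (d²=8526465.00)
P5 → Z-1 (d²=16439240.00)
P6 → Z-5 (d²=6602245.00)

Z-16, Z-14, Z-15, Z-1, Z-1, Z-5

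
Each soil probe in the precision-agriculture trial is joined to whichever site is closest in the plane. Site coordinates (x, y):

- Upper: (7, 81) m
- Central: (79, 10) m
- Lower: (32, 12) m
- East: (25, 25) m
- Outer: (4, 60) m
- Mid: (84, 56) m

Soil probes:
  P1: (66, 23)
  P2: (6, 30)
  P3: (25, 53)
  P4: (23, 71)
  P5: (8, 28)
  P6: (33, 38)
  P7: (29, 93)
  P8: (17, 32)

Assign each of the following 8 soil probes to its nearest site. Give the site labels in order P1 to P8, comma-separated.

P1 → Central (d²=338.00)
P2 → East (d²=386.00)
P3 → Outer (d²=490.00)
P4 → Upper (d²=356.00)
P5 → East (d²=298.00)
P6 → East (d²=233.00)
P7 → Upper (d²=628.00)
P8 → East (d²=113.00)

Central, East, Outer, Upper, East, East, Upper, East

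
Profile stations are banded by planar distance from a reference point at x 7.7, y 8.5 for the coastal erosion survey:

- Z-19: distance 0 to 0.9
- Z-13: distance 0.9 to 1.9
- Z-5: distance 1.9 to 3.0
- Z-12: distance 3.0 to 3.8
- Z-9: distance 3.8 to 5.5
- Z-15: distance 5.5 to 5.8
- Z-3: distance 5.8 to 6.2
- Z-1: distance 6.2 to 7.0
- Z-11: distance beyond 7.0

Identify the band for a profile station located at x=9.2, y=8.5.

Distance = √((9.2−7.7)² + (8.5−8.5)²) = √(2.250 + 0.000) = 1.500.
0.9 ≤ 1.500 < 1.9 → Z-13.

Z-13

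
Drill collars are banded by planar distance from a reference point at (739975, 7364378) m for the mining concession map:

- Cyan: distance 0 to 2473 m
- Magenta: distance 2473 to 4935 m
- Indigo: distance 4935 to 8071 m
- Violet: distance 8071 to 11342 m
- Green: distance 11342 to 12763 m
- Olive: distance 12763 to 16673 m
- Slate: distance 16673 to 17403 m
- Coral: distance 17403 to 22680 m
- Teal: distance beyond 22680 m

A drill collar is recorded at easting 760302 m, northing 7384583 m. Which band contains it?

Teal

Distance = √((760302−739975)² + (7384583−7364378)²) = √(413186929.000 + 408242025.000) = 28660.582 m.
22680 ≤ 28660.582 < ∞ → Teal.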